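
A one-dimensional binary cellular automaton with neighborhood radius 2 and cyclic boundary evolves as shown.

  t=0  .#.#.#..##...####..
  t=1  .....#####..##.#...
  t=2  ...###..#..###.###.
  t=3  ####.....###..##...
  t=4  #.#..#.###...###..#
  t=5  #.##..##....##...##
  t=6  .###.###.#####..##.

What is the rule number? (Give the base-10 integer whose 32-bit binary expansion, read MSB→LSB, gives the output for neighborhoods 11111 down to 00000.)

1222196170

  #####|.  b31=0 t=1,i=7
  ####.|#  b30=1 t=0,i=15
  ###.#|.  b29=0 t=2,i=13
  ###..|.  b28=0 t=0,i=16
  ##.##|#  b27=1 t=2,i=14
  ##.#.|.  b26=0 t=1,i=14
  ##..#|.  b25=0 t=1,i=10
  ##...|.  b24=0 t=0,i=10
  #.###|#  b23=1 t=2,i=15
  #.##.|#  b22=1 t=5,i=2
  #.#.#|.  b21=0 t=0,i=3
  #.#..|#  b20=1 t=0,i=5
  #..##|#  b19=1 t=0,i=7
  #..#.|.  b18=0 t=2,i=7
  #...#|.  b17=0 t=0,i=11
  #....|#  b16=1 t=1,i=17
  .####|.  b15=0 t=0,i=14
  .###.|.  b14=0 t=2,i=4
  .##.#|#  b13=1 t=1,i=13
  .##..|#  b12=1 t=0,i=9
  .#.##|#  b11=1 t=4,i=6
  .#.#.|.  b10=0 t=0,i=2
  .#..#|#  b9=1 t=0,i=6
  .#...|#  b8=1 t=1,i=16
  ..###|#  b7=1 t=0,i=13
  ..##.|#  b6=1 t=0,i=8
  ..#.#|.  b5=0 t=0,i=1
  ..#..|.  b4=0 t=2,i=8
  ...##|#  b3=1 t=0,i=12
  ...#.|.  b2=0 t=0,i=0
  ....#|#  b1=1 t=1,i=3
  .....|.  b0=0 t=1,i=0
  bits 01001000110110010011101111001010 = 1222196170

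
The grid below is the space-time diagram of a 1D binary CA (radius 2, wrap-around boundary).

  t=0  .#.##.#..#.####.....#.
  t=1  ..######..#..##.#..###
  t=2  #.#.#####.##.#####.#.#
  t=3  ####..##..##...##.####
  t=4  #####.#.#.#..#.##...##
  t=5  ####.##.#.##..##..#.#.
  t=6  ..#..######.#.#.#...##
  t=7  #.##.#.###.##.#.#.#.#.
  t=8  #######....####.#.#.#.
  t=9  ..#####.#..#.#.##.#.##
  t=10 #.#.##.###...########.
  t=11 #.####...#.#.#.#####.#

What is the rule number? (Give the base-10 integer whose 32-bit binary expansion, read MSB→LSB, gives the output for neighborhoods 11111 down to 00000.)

  #####|#  b31=1 t=1,i=4
  ####.|#  b30=1 t=0,i=13
  ###.#|.  b29=0 t=2,i=8
  ###..|#  b28=1 t=0,i=14
  ##.##|.  b27=0 t=2,i=9
  ##.#.|#  b26=1 t=0,i=5
  ##..#|#  b25=1 t=1,i=0
  ##...|.  b24=0 t=0,i=15
  #.###|.  b23=0 t=0,i=11
  #.##.|#  b22=1 t=0,i=3
  #.#.#|#  b21=1 t=2,i=2
  #.#..|#  b20=1 t=0,i=6
  #..##|.  b19=0 t=1,i=1
  #..#.|.  b18=0 t=0,i=0
  #...#|#  b17=1 t=3,i=13
  #....|#  b16=1 t=0,i=16
  .####|.  b15=0 t=0,i=12
  .###.|.  b14=0 t=1,i=20
  .##.#|#  b13=1 t=0,i=4
  .##..|.  b12=0 t=3,i=7
  .#.##|#  b11=1 t=0,i=2
  .#.#.|.  b10=0 t=4,i=7
  .#..#|#  b9=1 t=0,i=7
  .#...|.  b8=0 t=6,i=17
  ..###|#  b7=1 t=1,i=2
  ..##.|#  b6=1 t=1,i=13
  ..#.#|.  b5=0 t=0,i=1
  ..#..|#  b4=1 t=0,i=20
  ...##|.  b3=0 t=3,i=14
  ...#.|#  b2=1 t=0,i=19
  ....#|.  b1=0 t=0,i=18
  .....|.  b0=0 t=0,i=17
  bits 11010110011100110010101011010100 = 3597871828

3597871828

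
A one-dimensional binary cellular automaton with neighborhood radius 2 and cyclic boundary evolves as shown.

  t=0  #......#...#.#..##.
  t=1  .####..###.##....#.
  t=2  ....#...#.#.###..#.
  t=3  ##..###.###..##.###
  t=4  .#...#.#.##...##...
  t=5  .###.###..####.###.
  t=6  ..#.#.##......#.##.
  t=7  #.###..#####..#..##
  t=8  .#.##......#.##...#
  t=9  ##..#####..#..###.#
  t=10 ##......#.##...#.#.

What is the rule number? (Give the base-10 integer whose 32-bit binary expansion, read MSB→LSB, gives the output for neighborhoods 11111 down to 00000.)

  nb #####: next=.  (t=3,i=18, bit31=0)
  nb ####.: next=.  (t=1,i=3, bit30=0)
  nb ###.#: next=.  (t=1,i=9, bit29=0)
  nb ###..: next=#  (t=1,i=4, bit28=1)
  nb ##.##: next=#  (t=1,i=10, bit27=1)
  nb ##.#.: next=.  (t=0,i=18, bit26=0)
  nb ##..#: next=.  (t=1,i=5, bit25=0)
  nb ##...: next=#  (t=1,i=13, bit24=1)
  nb #.###: next=.  (t=2,i=12, bit23=0)
  nb #.##.: next=.  (t=1,i=11, bit22=0)
  nb #.#.#: next=#  (t=2,i=10, bit21=1)
  nb #.#..: next=.  (t=0,i=0, bit20=0)
  nb #..##: next=.  (t=0,i=15, bit19=0)
  nb #..#.: next=#  (t=2,i=16, bit18=1)
  nb #...#: next=#  (t=0,i=9, bit17=1)
  nb #....: next=#  (t=0,i=2, bit16=1)
  nb .####: next=.  (t=1,i=2, bit15=0)
  nb .###.: next=#  (t=1,i=8, bit14=1)
  nb .##.#: next=#  (t=0,i=17, bit13=1)
  nb .##..: next=#  (t=1,i=12, bit12=1)
  nb .#.##: next=.  (t=2,i=11, bit11=0)
  nb .#.#.: next=#  (t=0,i=12, bit10=1)
  nb .#..#: next=.  (t=0,i=14, bit9=0)
  nb .#...: next=#  (t=0,i=1, bit8=1)
  nb ..###: next=.  (t=1,i=1, bit7=0)
  nb ..##.: next=.  (t=0,i=16, bit6=0)
  nb ..#.#: next=#  (t=0,i=11, bit5=1)
  nb ..#..: next=#  (t=0,i=7, bit4=1)
  nb ...##: next=#  (t=4,i=13, bit3=1)
  nb ...#.: next=.  (t=0,i=6, bit2=0)
  nb ....#: next=.  (t=0,i=5, bit1=0)
  nb .....: next=#  (t=0,i=3, bit0=1)
  bits 00011001001001110111010100111001 = 422016313

422016313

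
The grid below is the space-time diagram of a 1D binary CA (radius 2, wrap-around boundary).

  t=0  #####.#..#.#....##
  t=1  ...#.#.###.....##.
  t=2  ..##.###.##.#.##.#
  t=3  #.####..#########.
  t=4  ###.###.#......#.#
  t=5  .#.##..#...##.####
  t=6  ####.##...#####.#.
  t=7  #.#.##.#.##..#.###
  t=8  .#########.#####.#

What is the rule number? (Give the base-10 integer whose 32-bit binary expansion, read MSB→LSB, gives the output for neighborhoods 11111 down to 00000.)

  nb #####: next=.  (t=0,i=0, bit31=0)
  nb ####.: next=#  (t=0,i=3, bit30=1)
  nb ###.#: next=.  (t=0,i=4, bit29=0)
  nb ###..: next=#  (t=1,i=9, bit28=1)
  nb ##.##: next=#  (t=2,i=4, bit27=1)
  nb ##.#.: next=#  (t=0,i=5, bit26=1)
  nb ##..#: next=#  (t=3,i=6, bit25=1)
  nb ##...: next=#  (t=1,i=10, bit24=1)
  nb #.###: next=#  (t=1,i=7, bit23=1)
  nb #.##.: next=#  (t=2,i=9, bit22=1)
  nb #.#.#: next=#  (t=1,i=5, bit21=1)
  nb #.#..: next=.  (t=0,i=6, bit20=0)
  nb #..##: next=.  (t=2,i=1, bit19=0)
  nb #..#.: next=#  (t=0,i=8, bit18=1)
  nb #...#: next=.  (t=5,i=9, bit17=0)
  nb #....: next=.  (t=0,i=13, bit16=0)
  nb .####: next=.  (t=0,i=17, bit15=0)
  nb .###.: next=.  (t=1,i=8, bit14=0)
  nb .##.#: next=#  (t=2,i=3, bit13=1)
  nb .##..: next=.  (t=1,i=16, bit12=0)
  nb .#.##: next=#  (t=1,i=6, bit11=1)
  nb .#.#.: next=.  (t=0,i=10, bit10=0)
  nb .#..#: next=#  (t=0,i=7, bit9=1)
  nb .#...: next=.  (t=0,i=12, bit8=0)
  nb ..###: next=#  (t=0,i=16, bit7=1)
  nb ..##.: next=#  (t=1,i=15, bit6=1)
  nb ..#.#: next=#  (t=0,i=9, bit5=1)
  nb ..#..: next=.  (t=5,i=7, bit4=0)
  nb ...##: next=#  (t=0,i=15, bit3=1)
  nb ...#.: next=#  (t=1,i=2, bit2=1)
  nb ....#: next=.  (t=0,i=14, bit1=0)
  nb .....: next=#  (t=1,i=12, bit0=1)
  bits 01011111111001000010101011101101 = 1608788717

1608788717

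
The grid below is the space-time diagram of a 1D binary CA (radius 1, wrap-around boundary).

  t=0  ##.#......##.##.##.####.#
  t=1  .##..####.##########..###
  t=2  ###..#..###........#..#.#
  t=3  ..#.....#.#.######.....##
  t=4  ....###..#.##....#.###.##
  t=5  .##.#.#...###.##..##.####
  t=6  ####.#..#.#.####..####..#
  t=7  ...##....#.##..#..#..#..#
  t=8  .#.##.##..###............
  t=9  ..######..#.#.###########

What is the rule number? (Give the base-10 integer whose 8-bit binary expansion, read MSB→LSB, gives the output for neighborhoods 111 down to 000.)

  ### -> .   bit 7 = 0  t=0,i=0
  ##. -> #   bit 6 = 1  t=0,i=1
  #.# -> #   bit 5 = 1  t=0,i=2
  #.. -> .   bit 4 = 0  t=0,i=4
  .## -> #   bit 3 = 1  t=0,i=10
  .#. -> .   bit 2 = 0  t=0,i=3
  ..# -> .   bit 1 = 0  t=0,i=9
  ... -> #   bit 0 = 1  t=0,i=5
  bits 01101001 = 105

105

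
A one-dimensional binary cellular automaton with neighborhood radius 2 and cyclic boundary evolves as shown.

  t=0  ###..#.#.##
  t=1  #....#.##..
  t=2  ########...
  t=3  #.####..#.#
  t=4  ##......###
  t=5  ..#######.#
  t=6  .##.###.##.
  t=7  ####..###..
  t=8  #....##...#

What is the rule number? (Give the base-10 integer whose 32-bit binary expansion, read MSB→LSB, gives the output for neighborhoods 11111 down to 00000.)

2909350399

  [31] ##### => #  t=0,i=0
  [30] ####. => .  t=0,i=1
  [29] ###.# => #  t=5,i=8
  [28] ###.. => .  t=0,i=2
  [27] ##.## => #  t=3,i=1
  [26] ##.#. => #  t=5,i=9
  [25] ##..# => .  t=0,i=3
  [24] ##... => #  t=2,i=8
  [23] #.### => .  t=0,i=9
  [22] #.##. => #  t=1,i=7
  [21] #.#.# => #  t=0,i=7
  [20] #.#.. => .  t=5,i=10
  [19] #..## => #  t=5,i=1
  [18] #..#. => .  t=0,i=4
  [17] #...# => .  t=2,i=9
  [16] #.... => #  t=1,i=2
  [15] .#### => .  t=0,i=10
  [14] .###. => .  t=6,i=5
  [13] .##.# => #  t=3,i=0
  [12] .##.. => .  t=1,i=8
  [11] .#.## => #  t=0,i=8
  [10] .#.#. => .  t=0,i=6
  [9] .#..# => .  t=5,i=0
  [8] .#... => #  t=1,i=1
  [7] ..### => #  t=2,i=0
  [6] ..##. => #  t=6,i=1
  [5] ..#.# => #  t=0,i=5
  [4] ..#.. => #  t=1,i=0
  [3] ...## => #  t=2,i=10
  [2] ...#. => #  t=1,i=4
  [1] ....# => #  t=1,i=3
  [0] ..... => #  t=4,i=4
  bits 10101101011010010010100111111111 = 2909350399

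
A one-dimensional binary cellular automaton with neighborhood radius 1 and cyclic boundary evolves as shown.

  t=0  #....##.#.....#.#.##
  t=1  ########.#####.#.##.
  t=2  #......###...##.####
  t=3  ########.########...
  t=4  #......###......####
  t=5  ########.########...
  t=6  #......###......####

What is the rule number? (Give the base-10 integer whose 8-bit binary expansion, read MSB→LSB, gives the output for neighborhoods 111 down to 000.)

123

  nb ###: next=.  (t=0,i=19, bit7=0)
  nb ##.: next=#  (t=0,i=0, bit6=1)
  nb #.#: next=#  (t=0,i=7, bit5=1)
  nb #..: next=#  (t=0,i=1, bit4=1)
  nb .##: next=#  (t=0,i=5, bit3=1)
  nb .#.: next=.  (t=0,i=8, bit2=0)
  nb ..#: next=#  (t=0,i=4, bit1=1)
  nb ...: next=#  (t=0,i=2, bit0=1)
  bits 01111011 = 123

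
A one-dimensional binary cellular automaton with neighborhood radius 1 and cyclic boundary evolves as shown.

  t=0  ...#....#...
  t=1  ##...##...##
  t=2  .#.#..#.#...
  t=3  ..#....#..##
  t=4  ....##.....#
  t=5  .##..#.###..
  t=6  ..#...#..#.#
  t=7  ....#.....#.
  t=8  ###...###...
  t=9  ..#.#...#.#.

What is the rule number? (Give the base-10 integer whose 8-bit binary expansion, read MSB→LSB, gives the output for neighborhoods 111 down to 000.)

  ### -> .   bit 7 = 0  t=1,i=0
  ##. -> #   bit 6 = 1  t=1,i=1
  #.# -> #   bit 5 = 1  t=2,i=2
  #.. -> .   bit 4 = 0  t=0,i=4
  .## -> .   bit 3 = 0  t=1,i=5
  .#. -> .   bit 2 = 0  t=0,i=3
  ..# -> .   bit 1 = 0  t=0,i=2
  ... -> #   bit 0 = 1  t=0,i=0
  bits 01100001 = 97

97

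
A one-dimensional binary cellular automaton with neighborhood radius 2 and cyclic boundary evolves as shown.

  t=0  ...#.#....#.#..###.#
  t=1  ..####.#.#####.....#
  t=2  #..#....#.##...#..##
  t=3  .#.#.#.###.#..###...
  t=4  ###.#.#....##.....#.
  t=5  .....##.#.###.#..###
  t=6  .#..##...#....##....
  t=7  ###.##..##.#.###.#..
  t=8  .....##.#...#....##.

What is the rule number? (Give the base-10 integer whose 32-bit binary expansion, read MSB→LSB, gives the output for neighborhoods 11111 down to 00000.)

  ##### -> #   bit 31 = 1  t=1,i=11
  ####. -> .   bit 30 = 0  t=1,i=4
  ###.# -> .   bit 29 = 0  t=0,i=17
  ###.. -> .   bit 28 = 0  t=1,i=13
  ##.## -> .   bit 27 = 0  t=7,i=3
  ##.#. -> .   bit 26 = 0  t=0,i=18
  ##..# -> #   bit 25 = 1  t=2,i=1
  ##... -> .   bit 24 = 0  t=1,i=14
  #.### -> .   bit 23 = 0  t=1,i=9
  #.##. -> .   bit 22 = 0  t=2,i=10
  #.#.# -> .   bit 21 = 0  t=1,i=7
  #.#.. -> #   bit 20 = 1  t=0,i=5
  #..## -> .   bit 19 = 0  t=0,i=14
  #..#. -> .   bit 18 = 0  t=2,i=2
  #...# -> .   bit 17 = 0  t=0,i=1
  #.... -> #   bit 16 = 1  t=0,i=7
  .#### -> #   bit 15 = 1  t=1,i=3
  .###. -> .   bit 14 = 0  t=0,i=16
  .##.# -> .   bit 13 = 0  t=5,i=6
  .##.. -> #   bit 12 = 1  t=2,i=11
  .#.## -> #   bit 11 = 1  t=1,i=8
  .#.#. -> #   bit 10 = 1  t=0,i=4
  .#..# -> #   bit 9 = 1  t=0,i=13
  .#... -> .   bit 8 = 0  t=0,i=0
  ..### -> .   bit 7 = 0  t=0,i=15
  ..##. -> #   bit 6 = 1  t=4,i=11
  ..#.# -> #   bit 5 = 1  t=0,i=3
  ..#.. -> #   bit 4 = 1  t=1,i=19
  ...## -> #   bit 3 = 1  t=4,i=10
  ...#. -> #   bit 2 = 1  t=0,i=2
  ....# -> .   bit 1 = 0  t=0,i=8
  ..... -> .   bit 0 = 0  t=1,i=16
  bits 10000010000100011001111001111100 = 2182192764

2182192764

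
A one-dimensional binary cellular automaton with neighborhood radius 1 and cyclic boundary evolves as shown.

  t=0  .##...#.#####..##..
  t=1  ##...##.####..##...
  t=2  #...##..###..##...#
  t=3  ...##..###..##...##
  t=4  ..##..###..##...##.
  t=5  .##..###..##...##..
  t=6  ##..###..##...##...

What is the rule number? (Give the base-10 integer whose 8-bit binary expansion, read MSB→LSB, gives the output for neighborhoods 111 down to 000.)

142

  ### -> #   bit 7 = 1  t=0,i=9
  ##. -> .   bit 6 = 0  t=0,i=2
  #.# -> .   bit 5 = 0  t=0,i=7
  #.. -> .   bit 4 = 0  t=0,i=3
  .## -> #   bit 3 = 1  t=0,i=1
  .#. -> #   bit 2 = 1  t=0,i=6
  ..# -> #   bit 1 = 1  t=0,i=0
  ... -> .   bit 0 = 0  t=0,i=4
  bits 10001110 = 142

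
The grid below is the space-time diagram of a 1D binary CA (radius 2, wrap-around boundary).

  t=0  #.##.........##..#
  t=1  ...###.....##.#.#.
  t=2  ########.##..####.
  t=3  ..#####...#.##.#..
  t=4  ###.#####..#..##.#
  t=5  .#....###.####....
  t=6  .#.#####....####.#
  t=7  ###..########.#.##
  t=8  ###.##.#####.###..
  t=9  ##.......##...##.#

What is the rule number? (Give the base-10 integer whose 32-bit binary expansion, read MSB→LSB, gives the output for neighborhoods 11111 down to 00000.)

3577699994

  [31] ##### => #  t=2,i=2
  [30] ####. => #  t=2,i=6
  [29] ###.# => .  t=2,i=7
  [28] ###.. => #  t=1,i=5
  [27] ##.## => .  t=0,i=1
  [26] ##.#. => #  t=1,i=13
  [25] ##..# => .  t=0,i=15
  [24] ##... => #  t=0,i=4
  [23] #.### => .  t=2,i=0
  [22] #.##. => .  t=0,i=2
  [21] #.#.# => #  t=1,i=14
  [20] #.#.. => #  t=1,i=16
  [19] #..## => #  t=0,i=16
  [18] #..#. => #  t=4,i=10
  [17] #...# => #  t=3,i=8
  [16] #.... => #  t=0,i=5
  [15] .#### => .  t=2,i=1
  [14] .###. => #  t=1,i=4
  [13] .##.# => .  t=0,i=0
  [12] .##.. => #  t=0,i=3
  [11] .#.## => #  t=3,i=11
  [10] .#.#. => #  t=1,i=15
  [9] .#..# => #  t=4,i=12
  [8] .#... => .  t=1,i=17
  [7] ..### => #  t=1,i=3
  [6] ..##. => .  t=0,i=13
  [5] ..#.# => .  t=3,i=10
  [4] ..#.. => #  t=4,i=11
  [3] ...## => #  t=0,i=12
  [2] ...#. => .  t=3,i=9
  [1] ....# => #  t=0,i=11
  [0] ..... => .  t=0,i=6
  bits 11010101001111110101111010011010 = 3577699994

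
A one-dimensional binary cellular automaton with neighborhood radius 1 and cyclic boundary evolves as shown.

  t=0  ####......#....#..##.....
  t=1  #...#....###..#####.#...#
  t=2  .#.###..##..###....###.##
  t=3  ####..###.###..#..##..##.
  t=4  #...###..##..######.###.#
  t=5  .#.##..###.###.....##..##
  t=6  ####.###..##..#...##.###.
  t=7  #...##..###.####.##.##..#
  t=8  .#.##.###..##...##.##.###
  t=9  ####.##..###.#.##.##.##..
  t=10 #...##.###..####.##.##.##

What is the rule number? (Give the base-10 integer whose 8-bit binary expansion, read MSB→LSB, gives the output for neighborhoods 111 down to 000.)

62

  ### -> .   bit 7 = 0  t=0,i=1
  ##. -> .   bit 6 = 0  t=0,i=3
  #.# -> #   bit 5 = 1  t=1,i=19
  #.. -> #   bit 4 = 1  t=0,i=4
  .## -> #   bit 3 = 1  t=0,i=0
  .#. -> #   bit 2 = 1  t=0,i=10
  ..# -> #   bit 1 = 1  t=0,i=9
  ... -> .   bit 0 = 0  t=0,i=5
  bits 00111110 = 62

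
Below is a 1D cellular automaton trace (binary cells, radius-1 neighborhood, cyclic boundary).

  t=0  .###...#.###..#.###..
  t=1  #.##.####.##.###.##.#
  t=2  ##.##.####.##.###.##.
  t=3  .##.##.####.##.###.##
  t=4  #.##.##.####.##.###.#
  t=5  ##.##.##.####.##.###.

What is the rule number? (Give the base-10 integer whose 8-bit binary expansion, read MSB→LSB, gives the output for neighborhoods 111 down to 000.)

231

  [7] ### => #  t=0,i=2
  [6] ##. => #  t=0,i=3
  [5] #.# => #  t=0,i=8
  [4] #.. => .  t=0,i=4
  [3] .## => .  t=0,i=1
  [2] .#. => #  t=0,i=7
  [1] ..# => #  t=0,i=0
  [0] ... => #  t=0,i=5
  bits 11100111 = 231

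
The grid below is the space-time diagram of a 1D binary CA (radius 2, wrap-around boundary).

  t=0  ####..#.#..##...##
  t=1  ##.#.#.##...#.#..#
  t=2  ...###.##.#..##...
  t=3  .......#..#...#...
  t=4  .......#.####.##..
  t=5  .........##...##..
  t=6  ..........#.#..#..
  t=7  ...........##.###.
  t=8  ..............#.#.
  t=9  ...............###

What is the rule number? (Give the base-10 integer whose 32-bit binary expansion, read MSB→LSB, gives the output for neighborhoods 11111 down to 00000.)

2432079120

  nb #####: next=#  (t=0,i=0, bit31=1)
  nb ####.: next=.  (t=0,i=2, bit30=0)
  nb ###.#: next=.  (t=1,i=1, bit29=0)
  nb ###..: next=#  (t=0,i=3, bit28=1)
  nb ##.##: next=.  (t=2,i=6, bit27=0)
  nb ##.#.: next=.  (t=1,i=2, bit26=0)
  nb ##..#: next=.  (t=0,i=4, bit25=0)
  nb ##...: next=.  (t=0,i=13, bit24=0)
  nb #.###: next=#  (t=4,i=9, bit23=1)
  nb #.##.: next=#  (t=1,i=7, bit22=1)
  nb #.#.#: next=#  (t=1,i=3, bit21=1)
  nb #.#..: next=#  (t=0,i=8, bit20=1)
  nb #..##: next=.  (t=0,i=10, bit19=0)
  nb #..#.: next=#  (t=0,i=5, bit18=1)
  nb #...#: next=#  (t=0,i=14, bit17=1)
  nb #....: next=.  (t=2,i=16, bit16=0)
  nb .####: next=#  (t=0,i=17, bit15=1)
  nb .###.: next=.  (t=1,i=0, bit14=0)
  nb .##.#: next=.  (t=2,i=8, bit13=0)
  nb .##..: next=#  (t=0,i=12, bit12=1)
  nb .#.##: next=.  (t=1,i=6, bit11=0)
  nb .#.#.: next=#  (t=0,i=7, bit10=1)
  nb .#..#: next=.  (t=0,i=9, bit9=0)
  nb .#...: next=#  (t=3,i=11, bit8=1)
  nb ..###: next=.  (t=0,i=16, bit7=0)
  nb ..##.: next=.  (t=0,i=11, bit6=0)
  nb ..#.#: next=.  (t=0,i=6, bit5=0)
  nb ..#..: next=#  (t=3,i=7, bit4=1)
  nb ...##: next=.  (t=0,i=15, bit3=0)
  nb ...#.: next=.  (t=1,i=11, bit2=0)
  nb ....#: next=.  (t=2,i=1, bit1=0)
  nb .....: next=.  (t=2,i=0, bit0=0)
  bits 10010000111101101001010100010000 = 2432079120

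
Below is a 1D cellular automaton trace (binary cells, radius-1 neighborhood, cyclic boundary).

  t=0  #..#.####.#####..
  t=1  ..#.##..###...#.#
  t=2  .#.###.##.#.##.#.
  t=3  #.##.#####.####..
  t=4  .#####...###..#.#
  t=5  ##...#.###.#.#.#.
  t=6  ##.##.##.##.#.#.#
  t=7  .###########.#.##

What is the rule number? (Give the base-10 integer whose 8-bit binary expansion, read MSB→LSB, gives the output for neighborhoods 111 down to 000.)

  [7] ### => .  t=0,i=6
  [6] ##. => #  t=0,i=8
  [5] #.# => #  t=0,i=4
  [4] #.. => .  t=0,i=1
  [3] .## => #  t=0,i=5
  [2] .#. => .  t=0,i=0
  [1] ..# => #  t=0,i=2
  [0] ... => #  t=1,i=12
  bits 01101011 = 107

107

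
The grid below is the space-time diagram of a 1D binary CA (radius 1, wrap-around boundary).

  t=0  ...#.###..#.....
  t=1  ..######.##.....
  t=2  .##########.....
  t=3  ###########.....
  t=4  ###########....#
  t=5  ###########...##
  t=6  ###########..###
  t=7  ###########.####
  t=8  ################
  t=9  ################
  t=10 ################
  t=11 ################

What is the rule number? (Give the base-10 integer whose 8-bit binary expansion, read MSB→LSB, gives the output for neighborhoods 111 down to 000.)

  [7] ### => #  t=0,i=6
  [6] ##. => #  t=0,i=7
  [5] #.# => #  t=0,i=4
  [4] #.. => .  t=0,i=8
  [3] .## => #  t=0,i=5
  [2] .#. => #  t=0,i=3
  [1] ..# => #  t=0,i=2
  [0] ... => .  t=0,i=0
  bits 11101110 = 238

238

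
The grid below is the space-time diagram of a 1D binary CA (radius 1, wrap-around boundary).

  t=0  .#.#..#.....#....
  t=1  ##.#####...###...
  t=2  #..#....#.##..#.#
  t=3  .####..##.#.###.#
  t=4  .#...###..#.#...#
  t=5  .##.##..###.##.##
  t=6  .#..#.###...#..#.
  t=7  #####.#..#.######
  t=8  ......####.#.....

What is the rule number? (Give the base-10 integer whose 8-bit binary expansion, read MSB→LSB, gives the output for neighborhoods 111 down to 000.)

  ###|.  b7=0 t=1,i=4
  ##.|.  b6=0 t=1,i=1
  #.#|.  b5=0 t=0,i=2
  #..|#  b4=1 t=0,i=4
  .##|#  b3=1 t=1,i=0
  .#.|#  b2=1 t=0,i=1
  ..#|#  b1=1 t=0,i=0
  ...|.  b0=0 t=0,i=8
  bits 00011110 = 30

30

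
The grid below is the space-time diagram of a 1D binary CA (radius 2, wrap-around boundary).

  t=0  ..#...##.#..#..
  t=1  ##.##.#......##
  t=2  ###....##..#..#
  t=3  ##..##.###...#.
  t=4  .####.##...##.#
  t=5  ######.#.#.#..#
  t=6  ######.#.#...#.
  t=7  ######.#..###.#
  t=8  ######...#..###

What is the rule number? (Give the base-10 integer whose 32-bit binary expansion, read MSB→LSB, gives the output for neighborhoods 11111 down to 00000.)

  #####|#  b31=1 t=5,i=1
  ####.|#  b30=1 t=1,i=0
  ###.#|#  b29=1 t=1,i=1
  ###..|.  b28=0 t=2,i=2
  ##.##|#  b27=1 t=1,i=2
  ##.#.|.  b26=0 t=0,i=8
  ##..#|#  b25=1 t=2,i=9
  ##...|.  b24=0 t=2,i=3
  #.###|#  b23=1 t=3,i=7
  #.##.|.  b22=0 t=1,i=3
  #.#.#|#  b21=1 t=4,i=14
  #.#..|.  b20=0 t=0,i=9
  #..##|#  b19=1 t=2,i=13
  #..#.|.  b18=0 t=0,i=11
  #...#|#  b17=1 t=0,i=4
  #....|#  b16=1 t=0,i=14
  .####|#  b15=1 t=1,i=14
  .###.|.  b14=0 t=3,i=8
  .##.#|.  b13=0 t=0,i=7
  .##..|#  b12=1 t=2,i=8
  .#.##|#  b11=1 t=3,i=14
  .#.#.|.  b10=0 t=5,i=8
  .#..#|.  b9=0 t=0,i=10
  .#...|#  b8=1 t=0,i=3
  ..###|.  b7=0 t=1,i=13
  ..##.|#  b6=1 t=0,i=6
  ..#.#|.  b5=0 t=3,i=13
  ..#..|.  b4=0 t=0,i=2
  ...##|.  b3=0 t=0,i=5
  ...#.|#  b2=1 t=0,i=1
  ....#|#  b1=1 t=0,i=0
  .....|.  b0=0 t=1,i=9
  bits 11101010101010111001100101000110 = 3937114438

3937114438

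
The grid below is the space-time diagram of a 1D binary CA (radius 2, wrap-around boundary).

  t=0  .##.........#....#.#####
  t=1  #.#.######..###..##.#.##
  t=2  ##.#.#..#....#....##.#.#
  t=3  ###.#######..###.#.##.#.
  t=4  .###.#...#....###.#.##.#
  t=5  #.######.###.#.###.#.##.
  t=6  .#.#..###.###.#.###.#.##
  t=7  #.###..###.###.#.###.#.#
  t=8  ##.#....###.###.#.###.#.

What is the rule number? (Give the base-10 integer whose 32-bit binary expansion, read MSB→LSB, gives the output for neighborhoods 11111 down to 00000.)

  #####|.  b31=0 t=0,i=21
  ####.|#  b30=1 t=0,i=22
  ###.#|#  b29=1 t=0,i=23
  ###..|.  b28=0 t=1,i=9
  ##.##|#  b27=1 t=0,i=0
  ##.#.|#  b26=1 t=1,i=1
  ##..#|.  b25=0 t=1,i=10
  ##...|.  b24=0 t=0,i=3
  #.###|.  b23=0 t=0,i=19
  #.##.|.  b22=0 t=0,i=1
  #.#.#|.  b21=0 t=1,i=2
  #.#..|#  b20=1 t=2,i=5
  #..##|.  b19=0 t=1,i=11
  #..#.|#  b18=1 t=2,i=7
  #...#|#  b17=1 t=4,i=7
  #....|#  b16=1 t=0,i=4
  .####|#  b15=1 t=0,i=20
  .###.|#  b14=1 t=1,i=13
  .##.#|#  b13=1 t=1,i=18
  .##..|#  b12=1 t=0,i=2
  .#.##|#  b11=1 t=0,i=18
  .#.#.|#  b10=1 t=2,i=4
  .#..#|#  b9=1 t=2,i=6
  .#...|#  b8=1 t=0,i=13
  ..###|.  b7=0 t=1,i=12
  ..##.|.  b6=0 t=1,i=17
  ..#.#|#  b5=1 t=0,i=17
  ..#..|#  b4=1 t=0,i=12
  ...##|#  b3=1 t=2,i=17
  ...#.|.  b2=0 t=0,i=11
  ....#|.  b1=0 t=0,i=10
  .....|#  b0=1 t=0,i=5
  bits 01101100000101111111111100111001 = 1813511993

1813511993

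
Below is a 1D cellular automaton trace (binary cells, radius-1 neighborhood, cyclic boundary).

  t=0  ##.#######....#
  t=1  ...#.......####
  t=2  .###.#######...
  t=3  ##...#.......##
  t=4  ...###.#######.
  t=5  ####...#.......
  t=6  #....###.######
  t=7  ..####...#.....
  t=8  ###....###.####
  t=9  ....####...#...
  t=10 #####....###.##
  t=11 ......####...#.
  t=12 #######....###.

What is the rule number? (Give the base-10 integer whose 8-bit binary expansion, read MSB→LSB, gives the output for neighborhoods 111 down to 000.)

  [7] ### => .  t=0,i=0
  [6] ##. => .  t=0,i=1
  [5] #.# => .  t=0,i=2
  [4] #.. => .  t=0,i=10
  [3] .## => #  t=0,i=3
  [2] .#. => #  t=1,i=3
  [1] ..# => #  t=0,i=13
  [0] ... => #  t=0,i=11
  bits 00001111 = 15

15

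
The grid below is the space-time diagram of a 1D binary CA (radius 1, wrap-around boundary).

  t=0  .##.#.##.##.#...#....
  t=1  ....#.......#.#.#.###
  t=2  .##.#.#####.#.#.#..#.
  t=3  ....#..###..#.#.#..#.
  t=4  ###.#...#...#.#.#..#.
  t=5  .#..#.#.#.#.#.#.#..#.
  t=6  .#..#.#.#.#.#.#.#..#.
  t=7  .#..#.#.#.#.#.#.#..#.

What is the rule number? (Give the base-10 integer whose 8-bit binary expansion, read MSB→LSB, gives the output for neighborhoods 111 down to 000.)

133

  nb ###: next=#  (t=1,i=19, bit7=1)
  nb ##.: next=.  (t=0,i=2, bit6=0)
  nb #.#: next=.  (t=0,i=3, bit5=0)
  nb #..: next=.  (t=0,i=13, bit4=0)
  nb .##: next=.  (t=0,i=1, bit3=0)
  nb .#.: next=#  (t=0,i=4, bit2=1)
  nb ..#: next=.  (t=0,i=0, bit1=0)
  nb ...: next=#  (t=0,i=14, bit0=1)
  bits 10000101 = 133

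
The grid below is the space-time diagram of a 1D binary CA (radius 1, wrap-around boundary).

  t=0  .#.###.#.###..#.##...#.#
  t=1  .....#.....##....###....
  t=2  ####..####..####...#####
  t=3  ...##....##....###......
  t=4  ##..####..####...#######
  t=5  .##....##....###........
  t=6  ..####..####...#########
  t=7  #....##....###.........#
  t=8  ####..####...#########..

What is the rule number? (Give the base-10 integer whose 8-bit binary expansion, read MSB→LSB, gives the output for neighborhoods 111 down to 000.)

  nb ###: next=.  (t=0,i=4, bit7=0)
  nb ##.: next=#  (t=0,i=5, bit6=1)
  nb #.#: next=.  (t=0,i=0, bit5=0)
  nb #..: next=#  (t=0,i=12, bit4=1)
  nb .##: next=.  (t=0,i=3, bit3=0)
  nb .#.: next=.  (t=0,i=1, bit2=0)
  nb ..#: next=.  (t=0,i=13, bit1=0)
  nb ...: next=#  (t=0,i=19, bit0=1)
  bits 01010001 = 81

81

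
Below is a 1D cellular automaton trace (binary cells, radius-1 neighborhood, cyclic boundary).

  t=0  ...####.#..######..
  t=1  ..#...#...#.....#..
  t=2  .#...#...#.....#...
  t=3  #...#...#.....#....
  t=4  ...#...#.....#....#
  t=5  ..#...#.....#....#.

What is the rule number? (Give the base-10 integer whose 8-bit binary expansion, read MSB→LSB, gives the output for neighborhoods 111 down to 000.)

  [7] ### => .  t=0,i=4
  [6] ##. => #  t=0,i=6
  [5] #.# => .  t=0,i=7
  [4] #.. => .  t=0,i=9
  [3] .## => .  t=0,i=3
  [2] .#. => .  t=0,i=8
  [1] ..# => #  t=0,i=2
  [0] ... => .  t=0,i=0
  bits 01000010 = 66

66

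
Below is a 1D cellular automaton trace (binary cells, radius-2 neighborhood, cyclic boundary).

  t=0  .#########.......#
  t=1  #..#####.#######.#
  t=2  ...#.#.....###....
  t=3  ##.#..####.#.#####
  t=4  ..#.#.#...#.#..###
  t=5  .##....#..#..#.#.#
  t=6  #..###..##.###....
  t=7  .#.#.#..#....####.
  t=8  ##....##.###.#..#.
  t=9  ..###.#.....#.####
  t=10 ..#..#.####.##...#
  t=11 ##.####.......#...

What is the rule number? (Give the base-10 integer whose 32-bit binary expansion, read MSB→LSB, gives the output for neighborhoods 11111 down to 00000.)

2500135907

  ##### -> #   bit 31 = 1  t=0,i=3
  ####. -> .   bit 30 = 0  t=0,i=8
  ###.# -> .   bit 29 = 0  t=1,i=7
  ###.. -> #   bit 28 = 1  t=0,i=9
  ##.## -> .   bit 27 = 0  t=1,i=8
  ##.#. -> #   bit 26 = 1  t=3,i=2
  ##..# -> .   bit 25 = 0  t=1,i=1
  ##... -> #   bit 24 = 1  t=0,i=10
  #.### -> .   bit 23 = 0  t=0,i=1
  #.##. -> .   bit 22 = 0  t=1,i=17
  #.#.# -> .   bit 21 = 0  t=3,i=11
  #.#.. -> .   bit 20 = 0  t=2,i=5
  #..## -> .   bit 19 = 0  t=1,i=2
  #..#. -> #   bit 18 = 1  t=4,i=1
  #...# -> .   bit 17 = 0  t=4,i=8
  #.... -> #   bit 16 = 1  t=0,i=11
  .#### -> .   bit 15 = 0  t=0,i=2
  .###. -> .   bit 14 = 0  t=2,i=12
  .##.# -> .   bit 13 = 0  t=6,i=9
  .##.. -> .   bit 12 = 0  t=1,i=0
  .#.## -> #   bit 11 = 1  t=0,i=0
  .#.#. -> .   bit 10 = 0  t=2,i=4
  .#..# -> #   bit 9 = 1  t=3,i=4
  .#... -> #   bit 8 = 1  t=2,i=6
  ..### -> #   bit 7 = 1  t=1,i=3
  ..##. -> #   bit 6 = 1  t=6,i=8
  ..#.# -> #   bit 5 = 1  t=0,i=17
  ..#.. -> .   bit 4 = 0  t=5,i=7
  ...## -> .   bit 3 = 0  t=2,i=10
  ...#. -> .   bit 2 = 0  t=0,i=16
  ....# -> #   bit 1 = 1  t=0,i=15
  ..... -> #   bit 0 = 1  t=0,i=12
  bits 10010101000001010000101111100011 = 2500135907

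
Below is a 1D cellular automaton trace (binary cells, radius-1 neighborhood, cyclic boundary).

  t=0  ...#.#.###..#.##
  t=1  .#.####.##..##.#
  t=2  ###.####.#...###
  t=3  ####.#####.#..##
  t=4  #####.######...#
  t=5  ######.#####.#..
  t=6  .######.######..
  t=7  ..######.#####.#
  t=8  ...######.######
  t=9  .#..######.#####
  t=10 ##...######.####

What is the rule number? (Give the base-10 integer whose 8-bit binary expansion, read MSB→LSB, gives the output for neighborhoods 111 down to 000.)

  ###|#  b7=1 t=0,i=8
  ##.|#  b6=1 t=0,i=9
  #.#|#  b5=1 t=0,i=4
  #..|.  b4=0 t=0,i=0
  .##|.  b3=0 t=0,i=7
  .#.|#  b2=1 t=0,i=3
  ..#|.  b1=0 t=0,i=2
  ...|#  b0=1 t=0,i=1
  bits 11100101 = 229

229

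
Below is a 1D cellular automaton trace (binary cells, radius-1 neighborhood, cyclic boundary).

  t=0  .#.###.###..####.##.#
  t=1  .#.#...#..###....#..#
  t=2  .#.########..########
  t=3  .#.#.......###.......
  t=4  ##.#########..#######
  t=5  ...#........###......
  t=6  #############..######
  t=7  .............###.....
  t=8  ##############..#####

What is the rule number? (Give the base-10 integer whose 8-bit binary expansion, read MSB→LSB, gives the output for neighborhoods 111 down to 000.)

  ###|.  b7=0 t=0,i=4
  ##.|.  b6=0 t=0,i=5
  #.#|.  b5=0 t=0,i=0
  #..|#  b4=1 t=0,i=10
  .##|#  b3=1 t=0,i=3
  .#.|#  b2=1 t=0,i=1
  ..#|#  b1=1 t=0,i=11
  ...|#  b0=1 t=1,i=5
  bits 00011111 = 31

31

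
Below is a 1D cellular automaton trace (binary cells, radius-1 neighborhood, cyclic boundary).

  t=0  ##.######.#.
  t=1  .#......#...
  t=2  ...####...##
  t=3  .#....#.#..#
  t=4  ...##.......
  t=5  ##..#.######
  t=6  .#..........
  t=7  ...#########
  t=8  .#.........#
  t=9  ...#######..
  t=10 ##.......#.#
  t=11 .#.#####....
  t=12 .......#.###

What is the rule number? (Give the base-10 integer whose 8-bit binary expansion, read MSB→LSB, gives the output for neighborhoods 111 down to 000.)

  nb ###: next=.  (t=0,i=4, bit7=0)
  nb ##.: next=#  (t=0,i=1, bit6=1)
  nb #.#: next=.  (t=0,i=2, bit5=0)
  nb #..: next=.  (t=1,i=2, bit4=0)
  nb .##: next=.  (t=0,i=0, bit3=0)
  nb .#.: next=.  (t=0,i=10, bit2=0)
  nb ..#: next=.  (t=1,i=0, bit1=0)
  nb ...: next=#  (t=1,i=3, bit0=1)
  bits 01000001 = 65

65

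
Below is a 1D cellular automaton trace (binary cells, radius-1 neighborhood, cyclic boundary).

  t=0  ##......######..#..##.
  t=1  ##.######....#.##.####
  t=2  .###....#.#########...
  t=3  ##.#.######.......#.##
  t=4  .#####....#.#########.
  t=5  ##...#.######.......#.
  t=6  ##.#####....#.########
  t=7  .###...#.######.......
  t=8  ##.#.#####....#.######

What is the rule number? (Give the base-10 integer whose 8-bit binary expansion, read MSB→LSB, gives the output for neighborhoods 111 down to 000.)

  ### -> .   bit 7 = 0  t=0,i=9
  ##. -> #   bit 6 = 1  t=0,i=1
  #.# -> #   bit 5 = 1  t=0,i=21
  #.. -> .   bit 4 = 0  t=0,i=2
  .## -> #   bit 3 = 1  t=0,i=0
  .#. -> #   bit 2 = 1  t=0,i=16
  ..# -> #   bit 1 = 1  t=0,i=7
  ... -> #   bit 0 = 1  t=0,i=3
  bits 01101111 = 111

111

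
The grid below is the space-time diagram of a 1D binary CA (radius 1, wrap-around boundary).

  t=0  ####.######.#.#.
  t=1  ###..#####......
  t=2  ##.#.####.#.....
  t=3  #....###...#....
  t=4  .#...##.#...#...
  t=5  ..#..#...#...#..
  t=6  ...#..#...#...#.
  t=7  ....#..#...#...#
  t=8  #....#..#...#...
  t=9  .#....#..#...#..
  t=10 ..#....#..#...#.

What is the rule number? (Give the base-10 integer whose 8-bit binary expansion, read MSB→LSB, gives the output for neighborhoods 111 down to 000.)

  nb ###: next=#  (t=0,i=1, bit7=1)
  nb ##.: next=.  (t=0,i=3, bit6=0)
  nb #.#: next=.  (t=0,i=4, bit5=0)
  nb #..: next=#  (t=1,i=3, bit4=1)
  nb .##: next=#  (t=0,i=0, bit3=1)
  nb .#.: next=.  (t=0,i=12, bit2=0)
  nb ..#: next=.  (t=1,i=4, bit1=0)
  nb ...: next=.  (t=1,i=11, bit0=0)
  bits 10011000 = 152

152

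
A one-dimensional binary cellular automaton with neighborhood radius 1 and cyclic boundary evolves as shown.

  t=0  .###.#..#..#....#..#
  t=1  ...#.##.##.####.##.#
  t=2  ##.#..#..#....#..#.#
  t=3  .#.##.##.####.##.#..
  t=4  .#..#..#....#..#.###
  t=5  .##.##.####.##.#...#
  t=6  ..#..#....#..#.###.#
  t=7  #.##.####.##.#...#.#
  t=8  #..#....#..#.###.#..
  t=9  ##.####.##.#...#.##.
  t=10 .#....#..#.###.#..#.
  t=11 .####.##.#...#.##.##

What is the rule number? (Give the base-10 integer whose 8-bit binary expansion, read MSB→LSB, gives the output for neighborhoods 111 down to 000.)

  ### -> .   bit 7 = 0  t=0,i=2
  ##. -> #   bit 6 = 1  t=0,i=3
  #.# -> .   bit 5 = 0  t=0,i=0
  #.. -> #   bit 4 = 1  t=0,i=6
  .## -> .   bit 3 = 0  t=0,i=1
  .#. -> #   bit 2 = 1  t=0,i=5
  ..# -> .   bit 1 = 0  t=0,i=7
  ... -> #   bit 0 = 1  t=0,i=13
  bits 01010101 = 85

85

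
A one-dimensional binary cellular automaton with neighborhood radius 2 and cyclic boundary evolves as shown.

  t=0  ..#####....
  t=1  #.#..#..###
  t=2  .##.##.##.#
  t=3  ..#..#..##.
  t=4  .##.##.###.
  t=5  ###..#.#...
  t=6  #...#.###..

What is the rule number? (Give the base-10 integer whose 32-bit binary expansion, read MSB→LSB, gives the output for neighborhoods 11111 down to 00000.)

  [31] ##### => .  t=0,i=4
  [30] ####. => #  t=0,i=5
  [29] ###.# => .  t=1,i=0
  [28] ###.. => .  t=0,i=6
  [27] ##.## => .  t=2,i=3
  [26] ##.#. => #  t=1,i=1
  [25] ##..# => .  t=4,i=10
  [24] ##... => .  t=0,i=7
  [23] #.### => #  t=4,i=7
  [22] #.##. => .  t=2,i=1
  [21] #.#.# => .  t=2,i=10
  [20] #.#.. => #  t=1,i=2
  [19] #..## => #  t=1,i=7
  [18] #..#. => #  t=1,i=4
  [17] #...# => .  t=3,i=0
  [16] #.... => #  t=0,i=8
  [15] .#### => .  t=0,i=3
  [14] .###. => .  t=4,i=8
  [13] .##.# => #  t=2,i=2
  [12] .##.. => #  t=3,i=9
  [11] .#.## => .  t=2,i=0
  [10] .#.#. => #  t=5,i=6
  [9] .#..# => .  t=1,i=3
  [8] .#... => #  t=5,i=8
  [7] ..### => #  t=0,i=2
  [6] ..##. => #  t=3,i=8
  [5] ..#.# => .  t=5,i=5
  [4] ..#.. => #  t=1,i=5
  [3] ...## => .  t=0,i=1
  [2] ...#. => #  t=3,i=1
  [1] ....# => #  t=0,i=0
  [0] ..... => #  t=0,i=9
  bits 01000100100111010011010111010111 = 1151153623

1151153623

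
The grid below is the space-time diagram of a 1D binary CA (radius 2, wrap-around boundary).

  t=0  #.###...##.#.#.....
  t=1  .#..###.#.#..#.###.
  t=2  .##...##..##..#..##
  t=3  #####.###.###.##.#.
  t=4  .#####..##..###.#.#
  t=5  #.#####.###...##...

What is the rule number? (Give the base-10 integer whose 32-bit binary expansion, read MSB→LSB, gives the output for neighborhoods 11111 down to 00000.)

  #####|#  b31=1 t=3,i=2
  ####.|#  b30=1 t=3,i=3
  ###.#|#  b29=1 t=1,i=6
  ###..|#  b28=1 t=0,i=4
  ##.##|#  b27=1 t=2,i=0
  ##.#.|#  b26=1 t=0,i=10
  ##..#|#  b25=1 t=1,i=18
  ##...|#  b24=1 t=0,i=5
  #.###|.  b23=0 t=0,i=2
  #.##.|#  b22=1 t=2,i=1
  #.#.#|.  b21=0 t=0,i=11
  #.#..|#  b20=1 t=0,i=13
  #..##|.  b19=0 t=1,i=3
  #..#.|.  b18=0 t=1,i=0
  #...#|#  b17=1 t=0,i=6
  #....|#  b16=1 t=0,i=15
  .####|#  b15=1 t=3,i=1
  .###.|.  b14=0 t=0,i=3
  .##.#|.  b13=0 t=0,i=9
  .##..|#  b12=1 t=2,i=2
  .#.##|#  b11=1 t=0,i=1
  .#.#.|.  b10=0 t=0,i=12
  .#..#|#  b9=1 t=1,i=2
  .#...|.  b8=0 t=0,i=14
  ..###|.  b7=0 t=1,i=4
  ..##.|#  b6=1 t=0,i=8
  ..#.#|.  b5=0 t=0,i=0
  ..#..|#  b4=1 t=1,i=1
  ...##|.  b3=0 t=0,i=7
  ...#.|.  b2=0 t=0,i=18
  ....#|#  b1=1 t=0,i=17
  .....|#  b0=1 t=0,i=16
  bits 11111111010100111001101001010011 = 4283669075

4283669075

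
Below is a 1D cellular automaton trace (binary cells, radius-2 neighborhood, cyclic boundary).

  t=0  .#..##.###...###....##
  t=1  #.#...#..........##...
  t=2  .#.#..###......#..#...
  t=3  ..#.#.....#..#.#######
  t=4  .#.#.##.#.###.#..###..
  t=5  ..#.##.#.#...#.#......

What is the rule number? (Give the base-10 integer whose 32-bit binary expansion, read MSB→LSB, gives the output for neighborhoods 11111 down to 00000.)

2353340178

  #####|#  b31=1 t=3,i=17
  ####.|.  b30=0 t=3,i=20
  ###.#|.  b29=0 t=4,i=12
  ###..|.  b28=0 t=0,i=9
  ##.##|#  b27=1 t=0,i=6
  ##.#.|#  b26=1 t=0,i=0
  ##..#|.  b25=0 t=3,i=0
  ##...|.  b24=0 t=0,i=10
  #.###|.  b23=0 t=0,i=7
  #.##.|#  b22=1 t=4,i=5
  #.#.#|.  b21=0 t=4,i=3
  #.#..|.  b20=0 t=0,i=1
  #..##|.  b19=0 t=0,i=3
  #..#.|#  b18=1 t=2,i=17
  #...#|.  b17=0 t=0,i=11
  #....|#  b16=1 t=0,i=17
  .####|.  b15=0 t=3,i=16
  .###.|.  b14=0 t=0,i=8
  .##.#|.  b13=0 t=0,i=5
  .##..|#  b12=1 t=1,i=18
  .#.##|#  b11=1 t=3,i=14
  .#.#.|#  b10=1 t=1,i=1
  .#..#|#  b9=1 t=0,i=2
  .#...|#  b8=1 t=1,i=3
  ..###|.  b7=0 t=0,i=13
  ..##.|.  b6=0 t=0,i=4
  ..#.#|.  b5=0 t=1,i=0
  ..#..|#  b4=1 t=1,i=6
  ...##|.  b3=0 t=0,i=12
  ...#.|.  b2=0 t=1,i=5
  ....#|#  b1=1 t=0,i=18
  .....|.  b0=0 t=1,i=9
  bits 10001100010001010001111100010010 = 2353340178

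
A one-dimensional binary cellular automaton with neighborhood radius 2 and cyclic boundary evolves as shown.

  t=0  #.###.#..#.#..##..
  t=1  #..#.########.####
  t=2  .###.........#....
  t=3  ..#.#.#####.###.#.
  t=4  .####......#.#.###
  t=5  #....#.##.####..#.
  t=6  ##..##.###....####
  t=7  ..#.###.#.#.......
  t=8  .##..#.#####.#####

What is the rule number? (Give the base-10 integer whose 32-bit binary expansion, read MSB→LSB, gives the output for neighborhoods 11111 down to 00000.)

  [31] ##### => .  t=1,i=7
  [30] ####. => .  t=1,i=11
  [29] ###.# => .  t=0,i=4
  [28] ###.. => .  t=1,i=0
  [27] ##.## => #  t=1,i=13
  [26] ##.#. => #  t=0,i=5
  [25] ##..# => #  t=0,i=16
  [24] ##... => #  t=2,i=4
  [23] #.### => .  t=0,i=2
  [22] #.##. => #  t=5,i=7
  [21] #.#.# => #  t=3,i=4
  [20] #.#.. => #  t=0,i=6
  [19] #..## => .  t=0,i=13
  [18] #..#. => #  t=0,i=8
  [17] #...# => .  t=3,i=0
  [16] #.... => .  t=2,i=5
  [15] .#### => .  t=1,i=6
  [14] .###. => #  t=0,i=3
  [13] .##.# => #  t=5,i=8
  [12] .##.. => #  t=0,i=15
  [11] .#.## => .  t=0,i=1
  [10] .#.#. => #  t=0,i=10
  [9] .#..# => #  t=0,i=7
  [8] .#... => #  t=2,i=14
  [7] ..### => .  t=2,i=1
  [6] ..##. => #  t=0,i=14
  [5] ..#.# => #  t=0,i=0
  [4] ..#.. => #  t=2,i=13
  [3] ...## => .  t=2,i=0
  [2] ...#. => #  t=2,i=12
  [1] ....# => .  t=2,i=11
  [0] ..... => #  t=2,i=6
  bits 00001111011101000111011101110101 = 259290997

259290997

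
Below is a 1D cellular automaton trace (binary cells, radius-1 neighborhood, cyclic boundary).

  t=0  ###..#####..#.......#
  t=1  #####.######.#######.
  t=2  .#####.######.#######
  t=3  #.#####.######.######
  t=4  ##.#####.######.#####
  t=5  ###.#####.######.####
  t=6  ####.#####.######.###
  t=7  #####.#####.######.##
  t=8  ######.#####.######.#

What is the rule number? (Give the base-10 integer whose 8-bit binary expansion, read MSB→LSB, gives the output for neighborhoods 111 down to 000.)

  ###|#  b7=1 t=0,i=0
  ##.|#  b6=1 t=0,i=2
  #.#|#  b5=1 t=1,i=5
  #..|#  b4=1 t=0,i=3
  .##|.  b3=0 t=0,i=5
  .#.|.  b2=0 t=0,i=12
  ..#|#  b1=1 t=0,i=4
  ...|#  b0=1 t=0,i=14
  bits 11110011 = 243

243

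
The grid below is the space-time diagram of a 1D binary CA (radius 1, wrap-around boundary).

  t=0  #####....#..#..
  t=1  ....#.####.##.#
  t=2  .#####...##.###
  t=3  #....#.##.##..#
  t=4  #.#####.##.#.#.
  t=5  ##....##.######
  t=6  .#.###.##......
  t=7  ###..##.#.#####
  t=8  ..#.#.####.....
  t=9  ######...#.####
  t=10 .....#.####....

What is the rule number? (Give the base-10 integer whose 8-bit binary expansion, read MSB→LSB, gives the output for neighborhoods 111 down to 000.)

103

  nb ###: next=.  (t=0,i=1, bit7=0)
  nb ##.: next=#  (t=0,i=4, bit6=1)
  nb #.#: next=#  (t=1,i=5, bit5=1)
  nb #..: next=.  (t=0,i=5, bit4=0)
  nb .##: next=.  (t=0,i=0, bit3=0)
  nb .#.: next=#  (t=0,i=9, bit2=1)
  nb ..#: next=#  (t=0,i=8, bit1=1)
  nb ...: next=#  (t=0,i=6, bit0=1)
  bits 01100111 = 103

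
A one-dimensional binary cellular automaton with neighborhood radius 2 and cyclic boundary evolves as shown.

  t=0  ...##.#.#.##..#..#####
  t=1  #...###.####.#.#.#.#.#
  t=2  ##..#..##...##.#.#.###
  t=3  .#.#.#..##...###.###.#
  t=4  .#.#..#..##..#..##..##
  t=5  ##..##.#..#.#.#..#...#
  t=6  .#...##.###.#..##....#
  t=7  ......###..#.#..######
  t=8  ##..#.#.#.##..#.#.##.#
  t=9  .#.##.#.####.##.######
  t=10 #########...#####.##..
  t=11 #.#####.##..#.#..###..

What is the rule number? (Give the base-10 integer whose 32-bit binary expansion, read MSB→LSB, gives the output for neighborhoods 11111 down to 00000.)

2649045670

  nb #####: next=#  (t=0,i=19, bit31=1)
  nb ####.: next=.  (t=0,i=20, bit30=0)
  nb ###.#: next=.  (t=1,i=6, bit29=0)
  nb ###..: next=#  (t=0,i=21, bit28=1)
  nb ##.##: next=#  (t=1,i=7, bit27=1)
  nb ##.#.: next=#  (t=0,i=5, bit26=1)
  nb ##..#: next=.  (t=0,i=12, bit25=0)
  nb ##...: next=#  (t=0,i=0, bit24=1)
  nb #.###: next=#  (t=1,i=8, bit23=1)
  nb #.##.: next=#  (t=0,i=10, bit22=1)
  nb #.#.#: next=#  (t=0,i=6, bit21=1)
  nb #.#..: next=.  (t=3,i=5, bit20=0)
  nb #..##: next=.  (t=0,i=16, bit19=0)
  nb #..#.: next=#  (t=0,i=13, bit18=1)
  nb #...#: next=.  (t=0,i=1, bit17=0)
  nb #....: next=#  (t=6,i=18, bit16=1)
  nb .####: next=.  (t=0,i=18, bit15=0)
  nb .###.: next=.  (t=1,i=5, bit14=0)
  nb .##.#: next=#  (t=0,i=4, bit13=1)
  nb .##..: next=#  (t=0,i=11, bit12=1)
  nb .#.##: next=#  (t=0,i=9, bit11=1)
  nb .#.#.: next=.  (t=0,i=7, bit10=0)
  nb .#..#: next=#  (t=0,i=15, bit9=1)
  nb .#...: next=.  (t=5,i=18, bit8=0)
  nb ..###: next=#  (t=0,i=17, bit7=1)
  nb ..##.: next=.  (t=0,i=3, bit6=0)
  nb ..#.#: next=#  (t=5,i=10, bit5=1)
  nb ..#..: next=.  (t=0,i=14, bit4=0)
  nb ...##: next=.  (t=0,i=2, bit3=0)
  nb ...#.: next=#  (t=6,i=20, bit2=1)
  nb ....#: next=#  (t=6,i=19, bit1=1)
  nb .....: next=.  (t=7,i=2, bit0=0)
  bits 10011101111001010011101010100110 = 2649045670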